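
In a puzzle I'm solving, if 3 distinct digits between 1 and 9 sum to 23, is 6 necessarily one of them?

The only way to make 23 from 3 distinct digits is {6,8,9}, which contains 6.

Yes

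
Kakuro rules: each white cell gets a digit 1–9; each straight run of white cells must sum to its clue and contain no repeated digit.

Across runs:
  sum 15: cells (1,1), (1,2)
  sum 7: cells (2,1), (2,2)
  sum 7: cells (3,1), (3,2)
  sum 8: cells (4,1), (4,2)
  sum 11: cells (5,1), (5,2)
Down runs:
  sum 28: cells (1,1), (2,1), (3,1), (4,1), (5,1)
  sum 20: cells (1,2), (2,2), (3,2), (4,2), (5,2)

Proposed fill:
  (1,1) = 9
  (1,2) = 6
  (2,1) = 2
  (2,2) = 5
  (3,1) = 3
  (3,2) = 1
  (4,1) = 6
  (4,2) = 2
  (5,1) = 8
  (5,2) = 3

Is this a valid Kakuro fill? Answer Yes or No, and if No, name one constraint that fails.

No — the across run (3,1)–(3,2) sums to 4, not 7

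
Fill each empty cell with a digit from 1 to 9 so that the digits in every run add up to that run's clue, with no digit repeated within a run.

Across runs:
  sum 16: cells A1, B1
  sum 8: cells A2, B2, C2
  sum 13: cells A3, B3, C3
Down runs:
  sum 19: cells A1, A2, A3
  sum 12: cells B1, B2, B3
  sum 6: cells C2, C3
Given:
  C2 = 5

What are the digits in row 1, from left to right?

16 in 2 cells must be {7,9}.
A2 = 2: the only remaining digit allowed by both the 8 across and the 19 down.
B2 = 8 − 7 = 1 completes the 8 across.
C3 = 6 − 5 = 1 completes the 6 down.
A1 = 9: the only remaining digit allowed by both the 16 across and the 19 down.
B1 = 16 − 9 = 7 completes the 16 across.
A3 = 19 − 11 = 8 completes the 19 down.
B3 = 13 − 9 = 4 completes the 13 across.

9 7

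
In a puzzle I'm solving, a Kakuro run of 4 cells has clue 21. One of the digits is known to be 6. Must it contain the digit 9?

No

Counterexample: {2,5,6,8} sums to 21 under that restriction without using 9.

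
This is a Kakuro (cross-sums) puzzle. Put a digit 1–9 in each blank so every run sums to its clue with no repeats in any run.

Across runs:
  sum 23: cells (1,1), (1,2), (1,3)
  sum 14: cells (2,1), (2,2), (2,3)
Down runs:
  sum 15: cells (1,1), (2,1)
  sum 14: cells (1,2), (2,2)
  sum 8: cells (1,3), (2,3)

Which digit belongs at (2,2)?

5

23 in 3 cells must be {6,8,9}.
The 23 across and the 8 down share only 6, so (1,3) = 6.
(2,3) = 8 − 6 = 2 completes the 8 down.
Nothing is forced directly, so branch on (1,1), whose candidates are 8 or 9. If (1,1) = 9: that forces (1,2) = 8, after which (2,1) would have to be in {3,4,5,7,8,9} for the 14 across but in {6} for the 15 down — contradiction. So (1,1) = 8.
(1,2) = 23 − 14 = 9 completes the 23 across.
(2,1) = 15 − 8 = 7 completes the 15 down.
(2,2) = 14 − 9 = 5 completes the 14 across.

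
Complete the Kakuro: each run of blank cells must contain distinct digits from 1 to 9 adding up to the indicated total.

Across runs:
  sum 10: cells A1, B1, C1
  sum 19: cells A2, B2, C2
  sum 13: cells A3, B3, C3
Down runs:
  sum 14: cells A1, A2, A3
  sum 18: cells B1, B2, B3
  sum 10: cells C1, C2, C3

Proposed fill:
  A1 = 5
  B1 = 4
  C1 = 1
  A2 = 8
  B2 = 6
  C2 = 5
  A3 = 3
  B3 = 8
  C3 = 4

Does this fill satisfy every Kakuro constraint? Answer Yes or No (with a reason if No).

No — the across run A3–C3 sums to 15, not 13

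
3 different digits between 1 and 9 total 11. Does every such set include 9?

Counterexample: {1,2,8} sums to 11 without using 9.

No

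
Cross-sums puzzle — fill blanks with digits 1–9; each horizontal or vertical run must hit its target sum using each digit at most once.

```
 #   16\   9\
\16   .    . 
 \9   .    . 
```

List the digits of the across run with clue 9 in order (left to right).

7 2

16 in 2 cells must be {7,9}.
The 16 across and the 9 down share only 7, so R1C2 = 7.
The 9 across and the 16 down share only 7, so R2C1 = 7.
R2C2 = 9 − 7 = 2 completes the 9 across.
R1C1 = 16 − 7 = 9 completes the 16 across.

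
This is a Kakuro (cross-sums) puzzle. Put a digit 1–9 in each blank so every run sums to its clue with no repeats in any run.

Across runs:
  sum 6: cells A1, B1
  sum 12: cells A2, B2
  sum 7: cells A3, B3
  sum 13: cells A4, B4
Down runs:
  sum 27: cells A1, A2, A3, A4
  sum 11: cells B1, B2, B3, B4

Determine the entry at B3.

1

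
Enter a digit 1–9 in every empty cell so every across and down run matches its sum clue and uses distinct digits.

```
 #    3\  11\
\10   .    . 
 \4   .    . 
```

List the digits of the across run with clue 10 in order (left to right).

4 in 2 cells must be {1,3}; 3 in 2 cells must be {1,2}.
The 4 across and the 3 down share only 1, so R2C1 = 1.
R2C2 = 4 − 1 = 3 completes the 4 across.
R1C1 = 3 − 1 = 2 completes the 3 down.
R1C2 = 10 − 2 = 8 completes the 10 across.

2 8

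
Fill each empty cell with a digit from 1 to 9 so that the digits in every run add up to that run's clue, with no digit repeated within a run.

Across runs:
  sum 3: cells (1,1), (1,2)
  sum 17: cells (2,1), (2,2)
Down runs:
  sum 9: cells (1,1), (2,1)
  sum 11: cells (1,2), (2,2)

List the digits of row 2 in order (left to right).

8, 9

3 in 2 cells must be {1,2}; 17 in 2 cells must be {8,9}.
The 3 across and the 11 down share only 2, so (1,2) = 2.
The 17 across and the 9 down share only 8, so (2,1) = 8.
(2,2) = 17 − 8 = 9 completes the 17 across.
(1,1) = 3 − 2 = 1 completes the 3 across.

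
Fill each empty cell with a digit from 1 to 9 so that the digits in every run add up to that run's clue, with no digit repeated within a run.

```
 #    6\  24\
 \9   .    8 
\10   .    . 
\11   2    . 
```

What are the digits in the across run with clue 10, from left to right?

6 in 3 cells must be {1,2,3}; 24 in 3 cells must be {7,8,9}.
R1C1 = 9 − 8 = 1 completes the 9 across.
R2C1 = 6 − 3 = 3 completes the 6 down.
R2C2 = 10 − 3 = 7 completes the 10 across.
R3C2 = 11 − 2 = 9 completes the 11 across.

3 7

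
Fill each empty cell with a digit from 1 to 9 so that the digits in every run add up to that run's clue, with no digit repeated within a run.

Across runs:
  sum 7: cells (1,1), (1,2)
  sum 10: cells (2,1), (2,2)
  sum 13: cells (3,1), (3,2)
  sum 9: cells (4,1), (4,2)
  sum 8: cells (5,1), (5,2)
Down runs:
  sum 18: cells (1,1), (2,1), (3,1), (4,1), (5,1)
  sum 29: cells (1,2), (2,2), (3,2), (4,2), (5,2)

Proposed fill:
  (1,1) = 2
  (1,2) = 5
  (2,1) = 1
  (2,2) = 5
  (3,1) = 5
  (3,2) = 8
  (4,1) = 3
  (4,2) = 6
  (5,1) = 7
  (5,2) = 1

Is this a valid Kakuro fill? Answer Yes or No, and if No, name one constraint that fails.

No — the across run (2,1)–(2,2) sums to 6, not 10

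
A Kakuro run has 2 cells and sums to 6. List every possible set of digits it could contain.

2 distinct digits from 1–9 sum between 3 and 17.

{1,5}; {2,4}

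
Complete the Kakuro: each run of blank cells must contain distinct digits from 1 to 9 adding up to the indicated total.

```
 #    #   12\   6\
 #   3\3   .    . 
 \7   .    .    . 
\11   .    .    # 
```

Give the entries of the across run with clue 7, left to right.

1 2 4

3 in 2 cells must be {1,2}; 7 in 3 cells must be {1,2,4}.
The 11 across and the 3 down share only 2, so R3C1 = 2.
R3C2 = 11 − 2 = 9 completes the 11 across.
R2C1 = 3 − 2 = 1 completes the 3 down.
R2C2 = 2: the only remaining digit allowed by both the 7 across and the 12 down.
R2C3 = 7 − 3 = 4 completes the 7 across.
R1C2 = 12 − 11 = 1 completes the 12 down.
R1C3 = 3 − 1 = 2 completes the 3 across.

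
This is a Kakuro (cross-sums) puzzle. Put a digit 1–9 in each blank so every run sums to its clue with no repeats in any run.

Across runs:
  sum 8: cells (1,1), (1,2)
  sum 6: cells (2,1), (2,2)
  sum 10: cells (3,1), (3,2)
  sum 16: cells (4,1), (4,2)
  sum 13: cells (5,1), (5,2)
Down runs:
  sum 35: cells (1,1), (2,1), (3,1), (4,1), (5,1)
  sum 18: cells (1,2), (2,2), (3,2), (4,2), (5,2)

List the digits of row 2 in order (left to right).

16 in 2 cells must be {7,9}; 35 in 5 cells must be {5,6,7,8,9}.
Only 5 fits (2,1) under both its across sum 6 and down sum 35.
(2,2) = 6 − 5 = 1 completes the 6 across.

5 1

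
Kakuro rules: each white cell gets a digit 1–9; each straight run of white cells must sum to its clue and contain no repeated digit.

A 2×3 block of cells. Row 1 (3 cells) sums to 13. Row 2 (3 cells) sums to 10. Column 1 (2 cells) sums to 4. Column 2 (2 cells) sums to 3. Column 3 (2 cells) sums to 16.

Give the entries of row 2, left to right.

1, 2, 7

4 in 2 cells must be {1,3}; 3 in 2 cells must be {1,2}; 16 in 2 cells must be {7,9}.
The 10 across and the 16 down share only 7, so (2,3) = 7.
(1,3) = 16 − 7 = 9 completes the 16 down.
Given what's placed, (2,1) must be 1 to fit the 10 across and 4 down.
(2,2) = 10 − 8 = 2 completes the 10 across.
(1,1) = 4 − 1 = 3 completes the 4 down.
(1,2) = 13 − 12 = 1 completes the 13 across.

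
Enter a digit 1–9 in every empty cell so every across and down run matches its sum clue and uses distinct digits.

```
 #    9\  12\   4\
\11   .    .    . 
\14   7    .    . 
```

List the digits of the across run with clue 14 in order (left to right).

4 in 2 cells must be {1,3}.
R1C1 = 9 − 7 = 2 completes the 9 down.
Nothing is forced directly, so branch on R1C3, whose candidates are 1 or 3. If R1C3 = 3: then R1C2 would have to be in {6} for the 11 across but in {3,4,5,7,8,9} for the 12 down — contradiction. So R1C3 = 1.
R1C2 = 11 − 3 = 8 completes the 11 across.
R2C2 = 12 − 8 = 4 completes the 12 down.
R2C3 = 14 − 11 = 3 completes the 14 across.

7 4 3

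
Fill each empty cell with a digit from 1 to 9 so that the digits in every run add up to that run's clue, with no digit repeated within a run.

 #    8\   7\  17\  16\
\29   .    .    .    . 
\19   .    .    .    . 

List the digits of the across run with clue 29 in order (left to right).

29 in 4 cells must be {5,7,8,9}; 17 in 2 cells must be {8,9}; 16 in 2 cells must be {7,9}.
Only 5 fits R1C2 under both its across sum 29 and down sum 7.
R2C2 = 7 − 5 = 2 completes the 7 down.
Given what's placed, R1C1 must be 7 to fit the 29 across and 8 down.
R1C4 = 9: the only remaining digit allowed by both the 29 across and the 16 down.
R2C1 = 8 − 7 = 1 completes the 8 down.
Given what's placed, R2C3 must be 9 to fit the 19 across and 17 down.
R2C4 = 19 − 12 = 7 completes the 19 across.
R1C3 = 29 − 21 = 8 completes the 29 across.

7 5 8 9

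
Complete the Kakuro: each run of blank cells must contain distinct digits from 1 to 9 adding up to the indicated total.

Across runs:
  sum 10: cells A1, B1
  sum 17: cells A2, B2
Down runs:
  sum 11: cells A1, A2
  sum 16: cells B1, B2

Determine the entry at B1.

17 in 2 cells must be {8,9}; 16 in 2 cells must be {7,9}.
The 17 across and the 16 down share only 9, so B2 = 9.
B1 = 16 − 9 = 7 completes the 16 down.
A2 = 17 − 9 = 8 completes the 17 across.
A1 = 10 − 7 = 3 completes the 10 across.

7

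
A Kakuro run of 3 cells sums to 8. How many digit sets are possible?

3 distinct digits from 1–9 sum between 6 and 24.
Enumerating: {1,2,5}, {1,3,4}.

2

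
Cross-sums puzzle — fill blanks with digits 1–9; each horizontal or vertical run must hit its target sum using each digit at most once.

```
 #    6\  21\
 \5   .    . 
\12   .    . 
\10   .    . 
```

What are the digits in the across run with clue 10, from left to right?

2 8

6 in 3 cells must be {1,2,3}.
The 5 across and the 21 down share only 4, so R1C2 = 4.
The 12 across and the 6 down share only 3, so R2C1 = 3.
R2C2 = 12 − 3 = 9 completes the 12 across.
R3C2 = 21 − 13 = 8 completes the 21 down.
R1C1 = 5 − 4 = 1 completes the 5 across.
R3C1 = 10 − 8 = 2 completes the 10 across.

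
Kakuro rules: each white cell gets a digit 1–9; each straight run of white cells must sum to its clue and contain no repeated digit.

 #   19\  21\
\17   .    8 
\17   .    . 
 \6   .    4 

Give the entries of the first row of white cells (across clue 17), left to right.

9 8

17 in 2 cells must be {8,9}.
R1C1 = 17 − 8 = 9 completes the 17 across.
R2C1 = 8: the only remaining digit allowed by both the 17 across and the 19 down.
R2C2 = 17 − 8 = 9 completes the 17 across.
R3C1 = 6 − 4 = 2 completes the 6 across.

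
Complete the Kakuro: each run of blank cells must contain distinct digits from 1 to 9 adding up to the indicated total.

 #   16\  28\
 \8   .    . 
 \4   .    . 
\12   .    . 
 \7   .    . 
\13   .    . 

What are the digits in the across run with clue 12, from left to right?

4, 8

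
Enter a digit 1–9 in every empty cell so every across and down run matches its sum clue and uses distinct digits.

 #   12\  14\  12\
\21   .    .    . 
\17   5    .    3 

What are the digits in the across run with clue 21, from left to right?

R1C1 = 12 − 5 = 7 completes the 12 down.
R1C3 = 12 − 3 = 9 completes the 12 down.
R2C2 = 17 − 8 = 9 completes the 17 across.
R1C2 = 21 − 16 = 5 completes the 21 across.

7, 5, 9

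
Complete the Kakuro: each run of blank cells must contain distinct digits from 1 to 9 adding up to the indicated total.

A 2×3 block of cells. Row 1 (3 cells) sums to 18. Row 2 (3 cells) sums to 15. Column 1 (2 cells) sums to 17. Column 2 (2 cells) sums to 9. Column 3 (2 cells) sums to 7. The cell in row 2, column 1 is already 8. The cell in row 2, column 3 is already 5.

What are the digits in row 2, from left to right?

8, 2, 5

17 in 2 cells must be {8,9}.
(1,1) = 17 − 8 = 9 completes the 17 down.
(1,3) = 7 − 5 = 2 completes the 7 down.
(2,2) = 15 − 13 = 2 completes the 15 across.
(1,2) = 18 − 11 = 7 completes the 18 across.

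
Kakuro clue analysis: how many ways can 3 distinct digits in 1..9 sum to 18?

7

3 distinct digits from 1–9 sum between 6 and 24.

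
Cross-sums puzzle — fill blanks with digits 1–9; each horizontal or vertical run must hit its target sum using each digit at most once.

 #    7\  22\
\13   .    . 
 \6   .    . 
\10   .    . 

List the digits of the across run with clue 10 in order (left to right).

2 8

7 in 3 cells must be {1,2,4}.
The 13 across and the 7 down share only 4, so R1C1 = 4.
R1C2 = 13 − 4 = 9 completes the 13 across.
Given what's placed, R2C2 must be 5 to fit the 6 across and 22 down.
R3C2 = 22 − 14 = 8 completes the 22 down.
R2C1 = 6 − 5 = 1 completes the 6 across.
R3C1 = 10 − 8 = 2 completes the 10 across.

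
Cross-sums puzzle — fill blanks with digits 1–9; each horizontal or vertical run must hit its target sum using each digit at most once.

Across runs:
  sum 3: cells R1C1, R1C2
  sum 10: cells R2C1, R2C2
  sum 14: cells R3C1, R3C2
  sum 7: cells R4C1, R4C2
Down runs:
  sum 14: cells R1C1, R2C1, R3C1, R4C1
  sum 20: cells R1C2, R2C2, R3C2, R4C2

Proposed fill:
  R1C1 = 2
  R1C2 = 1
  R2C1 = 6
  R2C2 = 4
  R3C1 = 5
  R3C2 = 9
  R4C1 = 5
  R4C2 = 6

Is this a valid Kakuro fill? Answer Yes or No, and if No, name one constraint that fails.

No — the down run R1C1–R4C1 sums to 18, not 14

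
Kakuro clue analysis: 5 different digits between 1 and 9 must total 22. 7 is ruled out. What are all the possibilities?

5 distinct digits from 1–9 sum between 15 and 35.
Dropping sets that contain 7.

{1,2,4,6,9}; {1,2,5,6,8}; {1,3,4,5,9}; {1,3,4,6,8}; {2,3,4,5,8}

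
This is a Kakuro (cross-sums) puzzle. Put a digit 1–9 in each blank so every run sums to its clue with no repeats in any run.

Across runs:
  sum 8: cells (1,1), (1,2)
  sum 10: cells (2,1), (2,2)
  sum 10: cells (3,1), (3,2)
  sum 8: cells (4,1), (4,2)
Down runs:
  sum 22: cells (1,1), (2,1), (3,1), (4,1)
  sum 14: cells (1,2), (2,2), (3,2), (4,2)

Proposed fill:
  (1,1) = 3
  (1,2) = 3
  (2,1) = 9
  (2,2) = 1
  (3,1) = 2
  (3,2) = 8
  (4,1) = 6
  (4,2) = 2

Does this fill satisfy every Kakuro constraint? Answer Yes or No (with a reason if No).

No — the across run (1,1)–(1,2) sums to 6, not 8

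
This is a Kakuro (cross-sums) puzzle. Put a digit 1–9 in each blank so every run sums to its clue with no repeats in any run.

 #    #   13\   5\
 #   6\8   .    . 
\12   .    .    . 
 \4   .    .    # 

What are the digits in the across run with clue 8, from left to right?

4 in 2 cells must be {1,3}.
The 4 across and the 6 down share only 1, so R3C1 = 1.
R3C2 = 4 − 1 = 3 completes the 4 across.
R2C1 = 6 − 1 = 5 completes the 6 down.
No cell is forced outright now. R1C2 can only be 1 or 2 or 6 (the digits allowed by both its 8 across and its 13 down). If R1C2 = 1: then R1C3 would have to be in {7} for the 8 across but in {1,2,3,4} for the 5 down — contradiction. If R1C2 = 2: then R1C3 would have to be in {6} for the 8 across but in {1,2,3,4} for the 5 down — contradiction. So R1C2 = 6.
R1C3 = 8 − 6 = 2 completes the 8 across.
R2C2 = 13 − 9 = 4 completes the 13 down.
R2C3 = 12 − 9 = 3 completes the 12 across.

6, 2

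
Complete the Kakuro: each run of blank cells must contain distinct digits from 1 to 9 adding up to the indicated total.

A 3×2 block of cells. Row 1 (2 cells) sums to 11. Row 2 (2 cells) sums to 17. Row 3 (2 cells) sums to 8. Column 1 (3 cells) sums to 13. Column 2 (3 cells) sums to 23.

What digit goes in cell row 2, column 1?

17 in 2 cells must be {8,9}; 23 in 3 cells must be {6,8,9}.
The 8 across and the 23 down share only 6, so (3,2) = 6.
(3,1) = 8 − 6 = 2 completes the 8 across.
Given what's placed, (2,1) must be 8 to fit the 17 across and 13 down.
(2,2) = 17 − 8 = 9 completes the 17 across.
(1,1) = 13 − 10 = 3 completes the 13 down.
(1,2) = 11 − 3 = 8 completes the 11 across.

8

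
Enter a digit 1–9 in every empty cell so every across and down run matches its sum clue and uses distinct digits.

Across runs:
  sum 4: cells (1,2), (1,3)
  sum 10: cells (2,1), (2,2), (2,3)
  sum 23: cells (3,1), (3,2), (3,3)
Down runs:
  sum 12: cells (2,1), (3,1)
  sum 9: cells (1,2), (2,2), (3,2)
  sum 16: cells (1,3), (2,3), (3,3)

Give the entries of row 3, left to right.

9 6 8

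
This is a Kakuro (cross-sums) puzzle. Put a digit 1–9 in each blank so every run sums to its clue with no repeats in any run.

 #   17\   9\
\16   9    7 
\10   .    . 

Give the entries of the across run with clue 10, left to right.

16 in 2 cells must be {7,9}; 17 in 2 cells must be {8,9}.
R2C1 = 17 − 9 = 8 completes the 17 down.
R2C2 = 10 − 8 = 2 completes the 10 across.

8 2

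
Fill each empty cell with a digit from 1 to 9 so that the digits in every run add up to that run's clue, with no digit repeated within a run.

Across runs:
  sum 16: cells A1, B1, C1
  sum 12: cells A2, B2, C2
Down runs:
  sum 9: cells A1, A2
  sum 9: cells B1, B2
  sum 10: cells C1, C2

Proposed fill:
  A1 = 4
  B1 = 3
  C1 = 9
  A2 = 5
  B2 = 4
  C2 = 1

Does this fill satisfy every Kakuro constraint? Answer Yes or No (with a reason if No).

No — the across run A2–C2 sums to 10, not 12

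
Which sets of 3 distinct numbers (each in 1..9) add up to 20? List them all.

{3,8,9}; {4,7,9}; {5,6,9}; {5,7,8}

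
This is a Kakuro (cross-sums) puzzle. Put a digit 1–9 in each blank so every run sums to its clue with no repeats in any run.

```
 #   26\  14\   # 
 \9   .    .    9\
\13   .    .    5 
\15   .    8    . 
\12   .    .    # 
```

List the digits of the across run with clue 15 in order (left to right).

R3C3 = 9 − 5 = 4 completes the 9 down.
R4C2 = 3: the only remaining digit allowed by both the 12 across and the 14 down.
R3C1 = 15 − 12 = 3 completes the 15 across.
R4C1 = 12 − 3 = 9 completes the 12 across.
R2C1 = 6: the only remaining digit allowed by both the 13 across and the 26 down.
R2C2 = 13 − 11 = 2 completes the 13 across.
R1C1 = 26 − 18 = 8 completes the 26 down.
R1C2 = 9 − 8 = 1 completes the 9 across.

3 8 4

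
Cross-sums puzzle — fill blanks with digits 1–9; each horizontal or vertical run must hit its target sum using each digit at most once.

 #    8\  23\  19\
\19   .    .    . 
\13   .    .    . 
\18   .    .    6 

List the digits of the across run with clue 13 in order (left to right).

23 in 3 cells must be {6,8,9}.
Nothing is forced directly, so branch on R3C2, whose candidates are 8 or 9. If R3C2 = 8: that forces R3C1 = 4, R1C1 = 3, R1C2 = 9, after which R1C3 would have to be in {7} for the 19 across but in {4,5,8,9} for the 19 down — contradiction. So R3C2 = 9.
R3C1 = 18 − 15 = 3 completes the 18 across.
R1C1 = 4: the only remaining digit allowed by both the 19 across and the 8 down.
R2C1 = 8 − 7 = 1 completes the 8 down.
Given what's placed, R2C2 must be 8 to fit the 13 across and 23 down.
R2C3 = 13 − 9 = 4 completes the 13 across.

1, 8, 4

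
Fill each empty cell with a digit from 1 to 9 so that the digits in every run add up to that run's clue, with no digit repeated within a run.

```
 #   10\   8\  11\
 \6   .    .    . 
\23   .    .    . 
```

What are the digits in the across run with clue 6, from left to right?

1, 2, 3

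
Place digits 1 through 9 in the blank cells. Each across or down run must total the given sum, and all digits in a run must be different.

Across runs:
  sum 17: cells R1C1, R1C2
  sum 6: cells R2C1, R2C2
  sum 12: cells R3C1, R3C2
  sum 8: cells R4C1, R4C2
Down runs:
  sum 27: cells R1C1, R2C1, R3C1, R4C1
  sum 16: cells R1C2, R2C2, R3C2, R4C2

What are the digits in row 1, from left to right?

17 in 2 cells must be {8,9}.
Nothing is forced directly, so branch on R2C1, whose candidates are 4 or 5. If R2C1 = 4: that forces R2C2 = 2, R4C1 = 6, after which R4C2 would have to be in {2} for the 8 across but in {1,3,4,5,6,7,8,9} for the 16 down — contradiction. So R2C1 = 5.
Given what's placed, R1C1 must be 9 to fit the 17 across and 27 down.
R1C2 = 17 − 9 = 8 completes the 17 across.

9 8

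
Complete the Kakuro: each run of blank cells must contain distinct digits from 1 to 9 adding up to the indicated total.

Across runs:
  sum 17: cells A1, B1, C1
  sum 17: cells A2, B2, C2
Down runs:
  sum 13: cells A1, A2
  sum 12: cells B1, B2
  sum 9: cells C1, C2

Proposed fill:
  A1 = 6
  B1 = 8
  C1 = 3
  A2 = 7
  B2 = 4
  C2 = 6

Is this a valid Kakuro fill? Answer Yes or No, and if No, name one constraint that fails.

Across: 6+8+3=17; 7+4+6=17. Down: 6+7=13; 8+4=12; 3+6=9. No digit repeats within any run.

Yes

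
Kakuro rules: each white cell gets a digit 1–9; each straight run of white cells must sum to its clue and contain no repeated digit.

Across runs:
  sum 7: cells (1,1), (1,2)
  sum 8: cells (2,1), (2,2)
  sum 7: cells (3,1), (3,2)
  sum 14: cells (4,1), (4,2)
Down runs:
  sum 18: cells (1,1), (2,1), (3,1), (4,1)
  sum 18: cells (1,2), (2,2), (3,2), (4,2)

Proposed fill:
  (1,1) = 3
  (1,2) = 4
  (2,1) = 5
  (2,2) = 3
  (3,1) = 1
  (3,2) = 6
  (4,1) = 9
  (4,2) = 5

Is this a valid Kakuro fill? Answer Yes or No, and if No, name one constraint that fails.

Across: 3+4=7; 5+3=8; 1+6=7; 9+5=14. Down: 3+5+1+9=18; 4+3+6+5=18. No digit repeats within any run.

Yes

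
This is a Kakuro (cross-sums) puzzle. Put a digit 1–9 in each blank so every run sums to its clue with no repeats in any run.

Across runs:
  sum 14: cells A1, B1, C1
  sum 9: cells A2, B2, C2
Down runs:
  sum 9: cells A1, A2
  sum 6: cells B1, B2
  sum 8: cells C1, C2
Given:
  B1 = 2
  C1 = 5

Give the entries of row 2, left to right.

A1 = 14 − 7 = 7 completes the 14 across.
A2 = 9 − 7 = 2 completes the 9 down.
B2 = 6 − 2 = 4 completes the 6 down.
C2 = 9 − 6 = 3 completes the 9 across.

2 4 3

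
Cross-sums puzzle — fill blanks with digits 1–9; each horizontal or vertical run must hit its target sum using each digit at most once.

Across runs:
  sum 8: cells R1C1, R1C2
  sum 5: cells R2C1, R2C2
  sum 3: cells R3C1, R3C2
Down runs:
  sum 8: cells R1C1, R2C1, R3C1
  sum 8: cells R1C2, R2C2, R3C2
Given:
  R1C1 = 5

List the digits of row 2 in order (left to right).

3 in 2 cells must be {1,2}.
R1C2 = 8 − 5 = 3 completes the 8 across.
Given what's placed, R3C2 must be 1 to fit the 3 across and 8 down.
R2C2 = 8 − 4 = 4 completes the 8 down.
R3C1 = 3 − 1 = 2 completes the 3 across.
R2C1 = 5 − 4 = 1 completes the 5 across.

1 4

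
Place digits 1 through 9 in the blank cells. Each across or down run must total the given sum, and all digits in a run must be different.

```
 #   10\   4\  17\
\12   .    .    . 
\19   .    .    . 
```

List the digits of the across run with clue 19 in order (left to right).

7 3 9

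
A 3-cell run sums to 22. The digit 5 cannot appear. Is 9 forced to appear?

The only way to make 22 from 3 distinct digits under that restriction is {6,7,9}, which contains 9.

Yes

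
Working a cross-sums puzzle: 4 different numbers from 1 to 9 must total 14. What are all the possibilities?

4 distinct digits from 1–9 sum between 10 and 30.

{1,2,3,8}; {1,2,4,7}; {1,2,5,6}; {1,3,4,6}; {2,3,4,5}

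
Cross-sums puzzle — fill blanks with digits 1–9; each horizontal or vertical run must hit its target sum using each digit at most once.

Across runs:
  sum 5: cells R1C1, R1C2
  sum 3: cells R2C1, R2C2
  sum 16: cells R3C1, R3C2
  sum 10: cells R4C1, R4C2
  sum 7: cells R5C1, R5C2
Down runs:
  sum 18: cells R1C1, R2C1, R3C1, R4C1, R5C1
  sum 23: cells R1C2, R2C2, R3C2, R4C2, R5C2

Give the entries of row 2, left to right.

2 1

3 in 2 cells must be {1,2}; 16 in 2 cells must be {7,9}.
Only 7 fits R3C1 under both its across sum 16 and down sum 18.
R3C2 = 16 − 7 = 9 completes the 16 across.
Nothing is forced directly, so branch on R4C1, whose candidates are 1 or 2 or 3. If R4C1 = 1: that forces R2C1 = 2, R2C2 = 1, after which R4C2 would have to be in {9} for the 10 across but in {2,3,4,5,6,7,8} for the 23 down — contradiction. If R4C1 = 2: that forces R2C1 = 1, R2C2 = 2, R4C2 = 8, R1C1 = 3, after which R1C2 would have to be in {2} for the 5 across but in {1,3} for the 23 down — contradiction. So R4C1 = 3.
R4C2 = 10 − 3 = 7 completes the 10 across.
No cell is forced outright now. R1C1 can only be 1 or 2 (the digits allowed by both its 5 across and its 18 down). If R1C1 = 2: then R1C2 would have to be in {3} for the 5 across but in {1,2,4} for the 23 down — contradiction. So R1C1 = 1.
R1C2 = 5 − 1 = 4 completes the 5 across.
Given what's placed, R2C1 must be 2 to fit the 3 across and 18 down.
R2C2 = 3 − 2 = 1 completes the 3 across.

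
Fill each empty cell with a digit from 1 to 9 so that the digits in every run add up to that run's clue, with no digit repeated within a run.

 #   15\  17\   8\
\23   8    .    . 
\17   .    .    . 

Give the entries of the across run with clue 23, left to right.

23 in 3 cells must be {6,8,9}; 17 in 2 cells must be {8,9}.
R1C2 = 9: the only remaining digit allowed by both the 23 across and the 17 down.
R1C3 = 23 − 17 = 6 completes the 23 across.
R2C1 = 15 − 8 = 7 completes the 15 down.
R2C2 = 17 − 9 = 8 completes the 17 down.
R2C3 = 17 − 15 = 2 completes the 17 across.

8, 9, 6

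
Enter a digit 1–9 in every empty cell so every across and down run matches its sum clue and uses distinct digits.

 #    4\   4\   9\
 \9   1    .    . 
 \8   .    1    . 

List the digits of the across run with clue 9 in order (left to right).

1 3 5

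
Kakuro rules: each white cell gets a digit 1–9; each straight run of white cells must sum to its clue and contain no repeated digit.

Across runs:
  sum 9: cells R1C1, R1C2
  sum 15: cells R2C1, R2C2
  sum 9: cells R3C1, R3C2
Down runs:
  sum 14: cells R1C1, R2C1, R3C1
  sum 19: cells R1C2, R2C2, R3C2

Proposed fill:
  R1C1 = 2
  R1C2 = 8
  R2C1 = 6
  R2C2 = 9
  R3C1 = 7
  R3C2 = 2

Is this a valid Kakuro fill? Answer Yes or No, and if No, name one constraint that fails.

No — the across run R1C1–R1C2 sums to 10, not 9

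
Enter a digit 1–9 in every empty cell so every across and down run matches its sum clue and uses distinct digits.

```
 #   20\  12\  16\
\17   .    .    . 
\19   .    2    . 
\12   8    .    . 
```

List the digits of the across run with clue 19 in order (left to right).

R2C1 = 9: the only remaining digit allowed by both the 19 across and the 20 down.
R2C3 = 19 − 11 = 8 completes the 19 across.
R1C1 = 20 − 17 = 3 completes the 20 down.
No cell is forced outright now. R1C2 can only be 6 or 9 (the digits allowed by both its 17 across and its 12 down). If R1C2 = 6: then R1C3 would have to be in {8} for the 17 across but in {1,2,3,5,6,7} for the 16 down — contradiction. So R1C2 = 9.
R1C3 = 17 − 12 = 5 completes the 17 across.
R3C2 = 12 − 11 = 1 completes the 12 down.
R3C3 = 12 − 9 = 3 completes the 12 across.

9, 2, 8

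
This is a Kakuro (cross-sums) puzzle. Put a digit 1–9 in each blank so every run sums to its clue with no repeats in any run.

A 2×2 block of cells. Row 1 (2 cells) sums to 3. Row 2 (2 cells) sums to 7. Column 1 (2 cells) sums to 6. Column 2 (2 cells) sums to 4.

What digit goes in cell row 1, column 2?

3 in 2 cells must be {1,2}; 4 in 2 cells must be {1,3}.
The 3 across and the 4 down share only 1, so (1,2) = 1.
(2,2) = 4 − 1 = 3 completes the 4 down.
(1,1) = 3 − 1 = 2 completes the 3 across.
(2,1) = 7 − 3 = 4 completes the 7 across.

1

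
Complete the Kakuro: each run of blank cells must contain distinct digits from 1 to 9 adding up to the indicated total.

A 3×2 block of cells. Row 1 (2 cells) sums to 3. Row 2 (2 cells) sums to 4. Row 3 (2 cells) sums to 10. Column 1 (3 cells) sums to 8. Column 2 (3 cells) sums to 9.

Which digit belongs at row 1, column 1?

3 in 2 cells must be {1,2}; 4 in 2 cells must be {1,3}.
Nothing is forced directly, so branch on (1,1), whose candidates are 1 or 2. If (1,1) = 2: that forces (1,2) = 1, (2,1) = 1, (2,2) = 3, after which (3,1) would have to be in {1,2,3,4,6,7,8,9} for the 10 across but in {5} for the 8 down — contradiction. So (1,1) = 1.
(1,2) = 3 − 1 = 2 completes the 3 across.
Given what's placed, (2,1) must be 3 to fit the 4 across and 8 down.
(2,2) = 4 − 3 = 1 completes the 4 across.
(3,1) = 8 − 4 = 4 completes the 8 down.
(3,2) = 10 − 4 = 6 completes the 10 across.

1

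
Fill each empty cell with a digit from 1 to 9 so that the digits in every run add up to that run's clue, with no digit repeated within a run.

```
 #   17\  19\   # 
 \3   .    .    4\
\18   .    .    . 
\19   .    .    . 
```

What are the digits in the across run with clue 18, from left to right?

3 in 2 cells must be {1,2}; 4 in 2 cells must be {1,3}.
Only 2 fits R1C2 under both its across sum 3 and down sum 19.
The 19 across and the 4 down share only 3, so R3C3 = 3.
R1C1 = 3 − 2 = 1 completes the 3 across.
R2C3 = 4 − 3 = 1 completes the 4 down.
R3C2 = 9: the only remaining digit allowed by both the 19 across and the 19 down.
Given what's placed, R2C1 must be 9 to fit the 18 across and 17 down.
R2C2 = 18 − 10 = 8 completes the 18 across.

9 8 1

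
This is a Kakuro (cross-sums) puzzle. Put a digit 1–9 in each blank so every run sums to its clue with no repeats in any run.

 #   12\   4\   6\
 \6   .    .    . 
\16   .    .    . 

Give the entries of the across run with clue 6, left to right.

6 in 3 cells must be {1,2,3}; 4 in 2 cells must be {1,3}.
The 6 across and the 12 down share only 3, so R1C1 = 3.
Given what's placed, R1C2 must be 1 to fit the 6 across and 4 down.
R1C3 = 6 − 4 = 2 completes the 6 across.
R2C1 = 12 − 3 = 9 completes the 12 down.
R2C2 = 4 − 1 = 3 completes the 4 down.
R2C3 = 16 − 12 = 4 completes the 16 across.

3 1 2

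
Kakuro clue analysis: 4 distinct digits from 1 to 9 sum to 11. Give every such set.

4 distinct digits from 1–9 sum between 10 and 30.
Only one set works: {1,2,3,5}.

{1,2,3,5}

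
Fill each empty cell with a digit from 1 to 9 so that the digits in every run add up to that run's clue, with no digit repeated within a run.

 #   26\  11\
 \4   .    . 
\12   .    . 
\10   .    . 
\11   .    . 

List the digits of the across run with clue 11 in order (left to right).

4 in 2 cells must be {1,3}; 11 in 4 cells must be {1,2,3,5}.
Only 3 fits R1C1 under both its across sum 4 and down sum 26.
R1C2 = 4 − 3 = 1 completes the 4 across.
Nothing is forced directly, so branch on R2C1, whose candidates are 8 or 9. If R2C1 = 8: then R2C2 would have to be in {4} for the 12 across but in {2,3,5} for the 11 down — contradiction. So R2C1 = 9.
R2C2 = 12 − 9 = 3 completes the 12 across.
R3C2 = 2: the only remaining digit allowed by both the 10 across and the 11 down.
R4C2 = 11 − 6 = 5 completes the 11 down.
R3C1 = 10 − 2 = 8 completes the 10 across.
R4C1 = 11 − 5 = 6 completes the 11 across.

6, 5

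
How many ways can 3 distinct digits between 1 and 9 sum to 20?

4

3 distinct digits from 1–9 sum between 6 and 24.
Enumerating: {3,8,9}, {4,7,9}, {5,6,9}, {5,7,8}.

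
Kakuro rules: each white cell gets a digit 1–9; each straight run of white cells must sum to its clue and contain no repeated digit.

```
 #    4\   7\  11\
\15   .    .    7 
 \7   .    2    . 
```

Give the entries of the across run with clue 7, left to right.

7 in 3 cells must be {1,2,4}; 4 in 2 cells must be {1,3}.
R1C1 = 3: the only remaining digit allowed by both the 15 across and the 4 down.
R1C2 = 15 − 10 = 5 completes the 15 across.
R2C1 = 4 − 3 = 1 completes the 4 down.
R2C3 = 7 − 3 = 4 completes the 7 across.

1 2 4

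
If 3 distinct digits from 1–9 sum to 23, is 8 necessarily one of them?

The only way to make 23 from 3 distinct digits is {6,8,9}, which contains 8.

Yes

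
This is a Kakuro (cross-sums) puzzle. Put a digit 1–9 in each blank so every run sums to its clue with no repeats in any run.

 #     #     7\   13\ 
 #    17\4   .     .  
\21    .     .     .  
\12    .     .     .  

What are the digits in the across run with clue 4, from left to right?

1, 3

4 in 2 cells must be {1,3}; 17 in 2 cells must be {8,9}; 7 in 3 cells must be {1,2,4}.
Only 1 fits R1C2 under both its across sum 4 and down sum 7.
R1C3 = 4 − 1 = 3 completes the 4 across.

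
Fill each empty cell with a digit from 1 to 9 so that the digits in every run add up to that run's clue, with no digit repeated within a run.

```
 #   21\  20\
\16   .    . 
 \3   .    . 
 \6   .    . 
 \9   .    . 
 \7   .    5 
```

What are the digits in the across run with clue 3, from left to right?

1 2

16 in 2 cells must be {7,9}; 3 in 2 cells must be {1,2}.
R5C1 = 7 − 5 = 2 completes the 7 across.
Given what's placed, R2C1 must be 1 to fit the 3 across and 21 down.
R2C2 = 3 − 1 = 2 completes the 3 across.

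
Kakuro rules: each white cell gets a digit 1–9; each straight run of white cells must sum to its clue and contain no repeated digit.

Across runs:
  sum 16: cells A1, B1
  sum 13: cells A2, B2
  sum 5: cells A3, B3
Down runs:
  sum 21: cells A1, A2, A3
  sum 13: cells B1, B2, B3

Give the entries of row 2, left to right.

8 5

16 in 2 cells must be {7,9}.
The 5 across and the 21 down share only 4, so A3 = 4.
B3 = 5 − 4 = 1 completes the 5 across.
Given what's placed, A1 must be 9 to fit the 16 across and 21 down.
B1 = 16 − 9 = 7 completes the 16 across.
A2 = 21 − 13 = 8 completes the 21 down.
B2 = 13 − 8 = 5 completes the 13 across.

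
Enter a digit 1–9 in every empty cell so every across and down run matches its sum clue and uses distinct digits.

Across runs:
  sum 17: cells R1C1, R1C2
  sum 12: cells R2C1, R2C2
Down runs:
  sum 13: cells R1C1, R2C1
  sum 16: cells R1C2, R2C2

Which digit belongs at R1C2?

9

17 in 2 cells must be {8,9}; 16 in 2 cells must be {7,9}.
The 17 across and the 16 down share only 9, so R1C2 = 9.
R2C2 = 16 − 9 = 7 completes the 16 down.
R1C1 = 17 − 9 = 8 completes the 17 across.
R2C1 = 12 − 7 = 5 completes the 12 across.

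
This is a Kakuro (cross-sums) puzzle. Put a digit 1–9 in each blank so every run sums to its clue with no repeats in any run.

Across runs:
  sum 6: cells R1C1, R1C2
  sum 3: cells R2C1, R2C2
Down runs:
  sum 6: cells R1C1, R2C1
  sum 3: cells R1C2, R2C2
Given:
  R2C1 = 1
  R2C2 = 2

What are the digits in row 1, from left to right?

5 1

3 in 2 cells must be {1,2}.
R1C1 = 6 − 1 = 5 completes the 6 down.
R1C2 = 6 − 5 = 1 completes the 6 across.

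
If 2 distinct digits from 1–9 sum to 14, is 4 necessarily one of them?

No

Counterexample: {5,9} sums to 14 without using 4.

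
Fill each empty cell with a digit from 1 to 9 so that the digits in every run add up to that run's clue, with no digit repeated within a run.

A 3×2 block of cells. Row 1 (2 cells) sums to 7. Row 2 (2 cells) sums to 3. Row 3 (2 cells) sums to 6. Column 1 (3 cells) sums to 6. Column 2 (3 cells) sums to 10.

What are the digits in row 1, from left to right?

3 in 2 cells must be {1,2}; 6 in 3 cells must be {1,2,3}.
Nothing is forced directly, so branch on (2,1), whose candidates are 1 or 2. If (2,1) = 1: that forces (2,2) = 2, (3,1) = 2, after which (3,2) would have to be in {4} for the 6 across but in {1,3,5,7} for the 10 down — contradiction. So (2,1) = 2.
(2,2) = 3 − 2 = 1 completes the 3 across.
Given what's placed, (3,1) must be 1 to fit the 6 across and 6 down.
(3,2) = 6 − 1 = 5 completes the 6 across.
(1,1) = 6 − 3 = 3 completes the 6 down.
(1,2) = 7 − 3 = 4 completes the 7 across.

3 4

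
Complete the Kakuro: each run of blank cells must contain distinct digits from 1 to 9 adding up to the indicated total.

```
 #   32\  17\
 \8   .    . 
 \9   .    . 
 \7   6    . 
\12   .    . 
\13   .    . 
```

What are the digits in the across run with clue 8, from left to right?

2 6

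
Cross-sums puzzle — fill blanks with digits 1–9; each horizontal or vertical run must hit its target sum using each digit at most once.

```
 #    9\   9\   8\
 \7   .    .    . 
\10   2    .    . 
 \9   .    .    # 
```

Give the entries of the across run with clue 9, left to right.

7 in 3 cells must be {1,2,4}.
Nothing is forced directly, so branch on R1C3, whose candidates are 1 or 2. If R1C3 = 2: then R2C3 would have to be in {1,3,5,7} for the 10 across but in {6} for the 8 down — contradiction. So R1C3 = 1.
Given what's placed, R1C1 must be 4 to fit the 7 across and 9 down.
R1C2 = 7 − 5 = 2 completes the 7 across.
R2C3 = 8 − 1 = 7 completes the 8 down.
R3C1 = 9 − 6 = 3 completes the 9 down.
R3C2 = 9 − 3 = 6 completes the 9 across.
R2C2 = 10 − 9 = 1 completes the 10 across.

3 6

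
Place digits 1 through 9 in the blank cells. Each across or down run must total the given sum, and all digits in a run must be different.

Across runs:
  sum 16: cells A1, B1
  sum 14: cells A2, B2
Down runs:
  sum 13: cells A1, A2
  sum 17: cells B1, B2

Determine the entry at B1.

16 in 2 cells must be {7,9}; 17 in 2 cells must be {8,9}.
The 16 across and the 17 down share only 9, so B1 = 9.
B2 = 17 − 9 = 8 completes the 17 down.
A1 = 16 − 9 = 7 completes the 16 across.
A2 = 14 − 8 = 6 completes the 14 across.

9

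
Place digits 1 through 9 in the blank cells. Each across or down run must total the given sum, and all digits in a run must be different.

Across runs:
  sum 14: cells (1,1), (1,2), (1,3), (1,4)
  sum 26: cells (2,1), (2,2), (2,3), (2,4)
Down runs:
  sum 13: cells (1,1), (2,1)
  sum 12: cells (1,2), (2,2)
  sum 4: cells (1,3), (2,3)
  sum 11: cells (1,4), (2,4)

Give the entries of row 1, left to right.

7, 4, 1, 2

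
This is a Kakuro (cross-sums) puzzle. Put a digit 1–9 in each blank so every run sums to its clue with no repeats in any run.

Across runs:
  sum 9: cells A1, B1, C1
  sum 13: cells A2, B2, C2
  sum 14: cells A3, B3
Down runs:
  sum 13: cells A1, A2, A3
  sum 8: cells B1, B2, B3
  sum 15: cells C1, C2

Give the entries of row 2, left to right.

Only 6 fits C1 under both its across sum 9 and down sum 15.
C2 = 15 − 6 = 9 completes the 15 down.
The 14 across and the 8 down share only 5, so B3 = 5.
B2 = 1: the only remaining digit allowed by both the 13 across and the 8 down.
A3 = 14 − 5 = 9 completes the 14 across.
Given what's placed, A1 must be 1 to fit the 9 across and 13 down.
B1 = 9 − 7 = 2 completes the 9 across.
A2 = 13 − 10 = 3 completes the 13 across.

3 1 9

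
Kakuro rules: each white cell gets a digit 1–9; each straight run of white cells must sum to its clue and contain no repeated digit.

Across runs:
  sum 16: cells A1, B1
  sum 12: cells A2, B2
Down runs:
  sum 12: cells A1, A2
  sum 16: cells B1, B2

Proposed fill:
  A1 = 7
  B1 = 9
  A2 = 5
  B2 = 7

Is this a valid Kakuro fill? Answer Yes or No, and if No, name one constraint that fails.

Yes

Across: 7+9=16; 5+7=12. Down: 7+5=12; 9+7=16. No digit repeats within any run.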